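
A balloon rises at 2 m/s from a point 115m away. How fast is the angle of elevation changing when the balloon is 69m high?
0.012788 rad/s

tan(θ) = y/115
sec²(θ) · dθ/dt = (1/115) · dy/dt
dθ/dt = cos²(θ)/115 · 2 = 115/(115² + 69²) · 2
dθ/dt = 0.012788 rad/s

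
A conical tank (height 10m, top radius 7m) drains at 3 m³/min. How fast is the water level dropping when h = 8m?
75/(784π) ≈ 0.03045 m/min

r/h = 7/10, so r = (7/10)h
V = (1/3)πr²h = (1/3)π((7/10)h)²h = (49/300)πh³
dV/dh = (49/100)πh²
dh/dt = (dV/dt)/(dV/dh) = -3/((49/100)π·8²) = -75/(784π) m/min
The level is dropping at 75/(784π) ≈ 0.03045 m/min.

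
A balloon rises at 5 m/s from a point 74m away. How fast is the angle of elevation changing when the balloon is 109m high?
0.021317 rad/s

tan(θ) = y/74
sec²(θ) · dθ/dt = (1/74) · dy/dt
dθ/dt = cos²(θ)/74 · 5 = 74/(74² + 109²) · 5
dθ/dt = 0.021317 rad/s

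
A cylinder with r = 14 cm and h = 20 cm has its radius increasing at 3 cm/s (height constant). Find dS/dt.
288π cm²/s

S = 2πrh + 2πr² (lateral + bases)
dS/dt = (2πh + 4πr)·dr/dt = (2π·20 + 4π·14)·3
= 288π cm²/s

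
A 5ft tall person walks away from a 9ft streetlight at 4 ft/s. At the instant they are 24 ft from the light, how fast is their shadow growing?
5 ft/s

By similar triangles: 9/(x+s) = 5/s
Solving: s = 5x/4
ds/dt = 5/4 · dx/dt = 5/4 · 4 = 5 ft/s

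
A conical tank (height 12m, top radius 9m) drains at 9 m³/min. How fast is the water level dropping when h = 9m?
16/(81π) ≈ 0.06288 m/min

r/h = 9/12, so r = (3/4)h
V = (1/3)πr²h = (1/3)π((3/4)h)²h = (3/16)πh³
dV/dh = (9/16)πh²
dh/dt = (dV/dt)/(dV/dh) = -9/((9/16)π·9²) = -16/(81π) m/min
The level is dropping at 16/(81π) ≈ 0.06288 m/min.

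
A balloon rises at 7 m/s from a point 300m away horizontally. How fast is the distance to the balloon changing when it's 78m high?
91√2669/2669 ≈ 1.761 m/s

z² = 300² + y²
z = √(300² + 78²) = 6√2669
dz/dt = y/z · dy/dt = 78/(6√2669) · 7 = 91√2669/2669 ≈ 1.761 m/s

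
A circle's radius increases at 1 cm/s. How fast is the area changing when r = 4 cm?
8π cm²/s

A = πr²
dA/dt = 2πr · dr/dt = 2π(4)(1) = 8π cm²/s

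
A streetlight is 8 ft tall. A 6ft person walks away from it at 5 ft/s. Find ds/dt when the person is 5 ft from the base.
15 ft/s

By similar triangles: 8/(x+s) = 6/s
Solving: s = 6x/2
ds/dt = 6/2 · dx/dt = 3 · 5 = 15 ft/s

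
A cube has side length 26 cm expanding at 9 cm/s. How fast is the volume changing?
18252 cm³/s

V = s³
dV/dt = 3s² · ds/dt = 3·26²·9 = 18252 cm³/s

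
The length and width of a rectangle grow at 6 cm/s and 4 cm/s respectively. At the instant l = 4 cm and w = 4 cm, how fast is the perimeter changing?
20 cm/s

P = 2(l + w)
dP/dt = 2(dl/dt + dw/dt) = 2(6 + 4) = 20 cm/s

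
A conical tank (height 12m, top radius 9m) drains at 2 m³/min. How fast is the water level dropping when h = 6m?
8/(81π) ≈ 0.03144 m/min

r/h = 9/12, so r = (3/4)h
V = (1/3)πr²h = (1/3)π((3/4)h)²h = (3/16)πh³
dV/dh = (9/16)πh²
dh/dt = (dV/dt)/(dV/dh) = -2/((9/16)π·6²) = -8/(81π) m/min
The level is dropping at 8/(81π) ≈ 0.03144 m/min.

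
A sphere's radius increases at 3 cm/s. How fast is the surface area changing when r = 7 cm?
168π cm²/s

S = 4πr²
dS/dt = dS/dr · dr/dt = 8πr · 3
At r = 7: dS/dt = 168π cm²/s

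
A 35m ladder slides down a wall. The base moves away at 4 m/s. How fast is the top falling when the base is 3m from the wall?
3√19/38 ≈ 0.3441 m/s

x² + y² = 35²
2x·dx/dt + 2y·dy/dt = 0
dy/dt = -x/y · dx/dt = -3/(8√19) · 4 = -3√19/38 m/s
The top is descending at 3√19/38 ≈ 0.3441 m/s.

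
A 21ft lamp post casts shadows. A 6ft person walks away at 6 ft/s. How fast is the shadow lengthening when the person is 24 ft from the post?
12/5 ft/s

By similar triangles: 21/(x+s) = 6/s
Solving: s = 6x/15
ds/dt = 6/15 · dx/dt = 2/5 · 6 = 12/5 ft/s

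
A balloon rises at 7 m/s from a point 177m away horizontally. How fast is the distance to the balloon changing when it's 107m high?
749√42778/42778 ≈ 3.621 m/s

z² = 177² + y²
z = √(177² + 107²) = √42778
dz/dt = y/z · dy/dt = 107/√42778 · 7 = 749√42778/42778 ≈ 3.621 m/s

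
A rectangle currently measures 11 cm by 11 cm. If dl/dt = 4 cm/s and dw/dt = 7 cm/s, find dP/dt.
22 cm/s

P = 2(l + w)
dP/dt = 2(dl/dt + dw/dt) = 2(4 + 7) = 22 cm/s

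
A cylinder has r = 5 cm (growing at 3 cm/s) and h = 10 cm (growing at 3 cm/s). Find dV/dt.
375π cm³/s

V = πr²h
dV/dt = 2πrh·dr/dt + πr²·dh/dt
= 2π(5)(10)(3) + π(5)²(3)
= 375π cm³/s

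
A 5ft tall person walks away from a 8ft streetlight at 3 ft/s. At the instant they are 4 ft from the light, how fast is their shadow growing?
5 ft/s

By similar triangles: 8/(x+s) = 5/s
Solving: s = 5x/3
ds/dt = 5/3 · dx/dt = 5/3 · 3 = 5 ft/s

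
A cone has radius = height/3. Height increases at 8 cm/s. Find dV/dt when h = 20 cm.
3200π/9 cm³/s

V = (1/3)π(h/3)²h = πh³/27
dV/dt = πh²/9 · 8
At h = 20: dV/dt = 3200π/9 cm³/s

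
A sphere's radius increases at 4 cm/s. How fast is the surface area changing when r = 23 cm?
736π cm²/s

S = 4πr²
dS/dt = dS/dr · dr/dt = 8πr · 4
At r = 23: dS/dt = 736π cm²/s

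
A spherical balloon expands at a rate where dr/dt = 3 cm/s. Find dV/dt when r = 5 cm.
300π cm³/s

V = (4/3)πr³
dV/dt = dV/dr · dr/dt = 4πr² · 3
At r = 5: dV/dt = 300π cm³/s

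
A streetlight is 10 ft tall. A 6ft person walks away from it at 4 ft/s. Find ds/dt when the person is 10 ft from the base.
6 ft/s

By similar triangles: 10/(x+s) = 6/s
Solving: s = 6x/4
ds/dt = 6/4 · dx/dt = 3/2 · 4 = 6 ft/s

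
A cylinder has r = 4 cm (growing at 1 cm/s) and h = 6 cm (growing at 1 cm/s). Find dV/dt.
64π cm³/s

V = πr²h
dV/dt = 2πrh·dr/dt + πr²·dh/dt
= 2π(4)(6)(1) + π(4)²(1)
= 64π cm³/s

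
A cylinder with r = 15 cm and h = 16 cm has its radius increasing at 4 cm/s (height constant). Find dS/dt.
368π cm²/s

S = 2πrh + 2πr² (lateral + bases)
dS/dt = (2πh + 4πr)·dr/dt = (2π·16 + 4π·15)·4
= 368π cm²/s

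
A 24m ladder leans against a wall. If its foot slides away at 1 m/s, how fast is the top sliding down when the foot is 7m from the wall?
7√527/527 ≈ 0.3049 m/s

x² + y² = 24²
2x·dx/dt + 2y·dy/dt = 0
dy/dt = -x/y · dx/dt = -7/√527 · 1 = -7√527/527 m/s
The top is descending at 7√527/527 ≈ 0.3049 m/s.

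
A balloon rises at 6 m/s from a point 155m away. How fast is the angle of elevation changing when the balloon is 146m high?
0.020511 rad/s

tan(θ) = y/155
sec²(θ) · dθ/dt = (1/155) · dy/dt
dθ/dt = cos²(θ)/155 · 6 = 155/(155² + 146²) · 6
dθ/dt = 0.020511 rad/s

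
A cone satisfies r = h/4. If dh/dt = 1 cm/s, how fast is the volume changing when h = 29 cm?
841π/16 cm³/s

V = (1/3)π(h/4)²h = πh³/48
dV/dt = πh²/16 · 1
At h = 29: dV/dt = 841π/16 cm³/s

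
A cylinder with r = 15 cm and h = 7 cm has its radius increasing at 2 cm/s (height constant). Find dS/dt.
148π cm²/s

S = 2πrh + 2πr² (lateral + bases)
dS/dt = (2πh + 4πr)·dr/dt = (2π·7 + 4π·15)·2
= 148π cm²/s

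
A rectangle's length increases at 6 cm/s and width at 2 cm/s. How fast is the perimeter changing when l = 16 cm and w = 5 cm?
16 cm/s

P = 2(l + w)
dP/dt = 2(dl/dt + dw/dt) = 2(6 + 2) = 16 cm/s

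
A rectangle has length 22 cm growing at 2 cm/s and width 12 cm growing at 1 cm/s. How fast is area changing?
46 cm²/s

A = lw
dA/dt = w·dl/dt + l·dw/dt = 12·2 + 22·1 = 46 cm²/s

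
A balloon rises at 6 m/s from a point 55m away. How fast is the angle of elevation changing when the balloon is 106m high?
0.02314 rad/s

tan(θ) = y/55
sec²(θ) · dθ/dt = (1/55) · dy/dt
dθ/dt = cos²(θ)/55 · 6 = 55/(55² + 106²) · 6
dθ/dt = 0.02314 rad/s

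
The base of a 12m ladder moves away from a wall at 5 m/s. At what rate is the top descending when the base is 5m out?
25√119/119 ≈ 2.292 m/s

x² + y² = 12²
2x·dx/dt + 2y·dy/dt = 0
dy/dt = -x/y · dx/dt = -5/√119 · 5 = -25√119/119 m/s
The top is descending at 25√119/119 ≈ 2.292 m/s.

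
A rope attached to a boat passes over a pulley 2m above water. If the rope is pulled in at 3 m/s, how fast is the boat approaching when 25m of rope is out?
25√69/69 ≈ 3.01 m/s

rope² = x² + 2²
x = √(25² - 2²) = 3√69
dx/dt = (rope/x) · d(rope)/dt = (25/(3√69)) · (-3) = -25√69/69 m/s
The boat approaches at 25√69/69 ≈ 3.01 m/s.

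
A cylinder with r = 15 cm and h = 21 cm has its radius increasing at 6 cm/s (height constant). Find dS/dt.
612π cm²/s

S = 2πrh + 2πr² (lateral + bases)
dS/dt = (2πh + 4πr)·dr/dt = (2π·21 + 4π·15)·6
= 612π cm²/s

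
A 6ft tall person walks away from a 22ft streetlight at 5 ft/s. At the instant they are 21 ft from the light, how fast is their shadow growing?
15/8 ft/s

By similar triangles: 22/(x+s) = 6/s
Solving: s = 6x/16
ds/dt = 6/16 · dx/dt = 3/8 · 5 = 15/8 ft/s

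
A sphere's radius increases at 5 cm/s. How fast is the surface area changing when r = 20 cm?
800π cm²/s

S = 4πr²
dS/dt = dS/dr · dr/dt = 8πr · 5
At r = 20: dS/dt = 800π cm²/s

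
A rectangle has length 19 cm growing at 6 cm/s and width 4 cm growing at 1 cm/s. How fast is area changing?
43 cm²/s

A = lw
dA/dt = w·dl/dt + l·dw/dt = 4·6 + 19·1 = 43 cm²/s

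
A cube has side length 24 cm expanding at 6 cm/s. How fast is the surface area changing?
1728 cm²/s

A = 6s²
dA/dt = 12s · ds/dt = 12·24·6 = 1728 cm²/s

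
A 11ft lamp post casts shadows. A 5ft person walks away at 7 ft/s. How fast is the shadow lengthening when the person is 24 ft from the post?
35/6 ft/s

By similar triangles: 11/(x+s) = 5/s
Solving: s = 5x/6
ds/dt = 5/6 · dx/dt = 5/6 · 7 = 35/6 ft/s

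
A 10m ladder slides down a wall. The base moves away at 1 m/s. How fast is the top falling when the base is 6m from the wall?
3/4 = 0.75 m/s

x² + y² = 10²
2x·dx/dt + 2y·dy/dt = 0
dy/dt = -x/y · dx/dt = -6/8 · 1 = -3/4 m/s
The top is descending at 3/4 = 0.75 m/s.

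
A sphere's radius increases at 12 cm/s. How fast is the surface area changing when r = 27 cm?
2592π cm²/s

S = 4πr²
dS/dt = dS/dr · dr/dt = 8πr · 12
At r = 27: dS/dt = 2592π cm²/s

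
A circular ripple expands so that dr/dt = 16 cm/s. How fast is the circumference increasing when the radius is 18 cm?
32π cm/s

C = 2πr
dC/dt = 2π · dr/dt = 2π · 16 = 32π cm/s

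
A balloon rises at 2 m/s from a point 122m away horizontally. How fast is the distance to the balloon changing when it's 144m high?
144√8905/8905 ≈ 1.526 m/s

z² = 122² + y²
z = √(122² + 144²) = 2√8905
dz/dt = y/z · dy/dt = 144/(2√8905) · 2 = 144√8905/8905 ≈ 1.526 m/s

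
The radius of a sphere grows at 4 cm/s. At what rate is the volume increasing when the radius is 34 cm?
18496π cm³/s

V = (4/3)πr³
dV/dt = dV/dr · dr/dt = 4πr² · 4
At r = 34: dV/dt = 18496π cm³/s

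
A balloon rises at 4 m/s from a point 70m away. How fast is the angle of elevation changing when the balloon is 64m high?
0.031125 rad/s

tan(θ) = y/70
sec²(θ) · dθ/dt = (1/70) · dy/dt
dθ/dt = cos²(θ)/70 · 4 = 70/(70² + 64²) · 4
dθ/dt = 0.031125 rad/s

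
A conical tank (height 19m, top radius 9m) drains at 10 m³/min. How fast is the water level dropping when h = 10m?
361/(810π) ≈ 0.1419 m/min

r/h = 9/19, so r = (9/19)h
V = (1/3)πr²h = (1/3)π((9/19)h)²h = (27/361)πh³
dV/dh = (81/361)πh²
dh/dt = (dV/dt)/(dV/dh) = -10/((81/361)π·10²) = -361/(810π) m/min
The level is dropping at 361/(810π) ≈ 0.1419 m/min.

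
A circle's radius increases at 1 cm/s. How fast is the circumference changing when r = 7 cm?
2π cm/s

C = 2πr
dC/dt = 2π · dr/dt = 2π · 1 = 2π cm/s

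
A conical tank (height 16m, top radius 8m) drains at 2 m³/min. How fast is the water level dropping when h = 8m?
1/(8π) ≈ 0.03979 m/min

r/h = 8/16, so r = (1/2)h
V = (1/3)πr²h = (1/3)π((1/2)h)²h = (1/12)πh³
dV/dh = (1/4)πh²
dh/dt = (dV/dt)/(dV/dh) = -2/((1/4)π·8²) = -1/(8π) m/min
The level is dropping at 1/(8π) ≈ 0.03979 m/min.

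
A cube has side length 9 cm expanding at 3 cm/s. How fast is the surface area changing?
324 cm²/s

A = 6s²
dA/dt = 12s · ds/dt = 12·9·3 = 324 cm²/s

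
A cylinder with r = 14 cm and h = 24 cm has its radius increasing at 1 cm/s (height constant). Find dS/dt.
104π cm²/s

S = 2πrh + 2πr² (lateral + bases)
dS/dt = (2πh + 4πr)·dr/dt = (2π·24 + 4π·14)·1
= 104π cm²/s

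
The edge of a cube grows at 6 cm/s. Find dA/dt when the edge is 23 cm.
1656 cm²/s

A = 6s²
dA/dt = 12s · ds/dt = 12·23·6 = 1656 cm²/s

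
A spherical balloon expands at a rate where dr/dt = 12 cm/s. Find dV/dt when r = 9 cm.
3888π cm³/s

V = (4/3)πr³
dV/dt = dV/dr · dr/dt = 4πr² · 12
At r = 9: dV/dt = 3888π cm³/s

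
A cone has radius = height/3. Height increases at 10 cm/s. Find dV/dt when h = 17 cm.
2890π/9 cm³/s

V = (1/3)π(h/3)²h = πh³/27
dV/dt = πh²/9 · 10
At h = 17: dV/dt = 2890π/9 cm³/s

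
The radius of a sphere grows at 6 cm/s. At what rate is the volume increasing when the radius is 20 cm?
9600π cm³/s

V = (4/3)πr³
dV/dt = dV/dr · dr/dt = 4πr² · 6
At r = 20: dV/dt = 9600π cm³/s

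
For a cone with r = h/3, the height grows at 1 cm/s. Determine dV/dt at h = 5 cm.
25π/9 cm³/s

V = (1/3)π(h/3)²h = πh³/27
dV/dt = πh²/9 · 1
At h = 5: dV/dt = 25π/9 cm³/s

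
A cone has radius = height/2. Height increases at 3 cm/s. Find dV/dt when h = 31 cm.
2883π/4 cm³/s

V = (1/3)π(h/2)²h = πh³/12
dV/dt = πh²/4 · 3
At h = 31: dV/dt = 2883π/4 cm³/s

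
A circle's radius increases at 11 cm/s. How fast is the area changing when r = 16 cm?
352π cm²/s

A = πr²
dA/dt = 2πr · dr/dt = 2π(16)(11) = 352π cm²/s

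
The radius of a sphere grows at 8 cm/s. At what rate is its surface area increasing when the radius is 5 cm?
320π cm²/s

S = 4πr²
dS/dt = dS/dr · dr/dt = 8πr · 8
At r = 5: dS/dt = 320π cm²/s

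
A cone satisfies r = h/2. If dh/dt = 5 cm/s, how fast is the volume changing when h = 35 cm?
6125π/4 cm³/s

V = (1/3)π(h/2)²h = πh³/12
dV/dt = πh²/4 · 5
At h = 35: dV/dt = 6125π/4 cm³/s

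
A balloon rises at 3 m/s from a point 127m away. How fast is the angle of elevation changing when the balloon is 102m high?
0.014359 rad/s

tan(θ) = y/127
sec²(θ) · dθ/dt = (1/127) · dy/dt
dθ/dt = cos²(θ)/127 · 3 = 127/(127² + 102²) · 3
dθ/dt = 0.014359 rad/s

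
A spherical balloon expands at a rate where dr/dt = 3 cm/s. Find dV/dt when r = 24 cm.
6912π cm³/s

V = (4/3)πr³
dV/dt = dV/dr · dr/dt = 4πr² · 3
At r = 24: dV/dt = 6912π cm³/s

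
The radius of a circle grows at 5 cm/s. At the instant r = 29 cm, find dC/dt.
10π cm/s

C = 2πr
dC/dt = 2π · dr/dt = 2π · 5 = 10π cm/s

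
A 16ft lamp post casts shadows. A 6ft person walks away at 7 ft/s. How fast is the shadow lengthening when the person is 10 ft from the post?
21/5 ft/s

By similar triangles: 16/(x+s) = 6/s
Solving: s = 6x/10
ds/dt = 6/10 · dx/dt = 3/5 · 7 = 21/5 ft/s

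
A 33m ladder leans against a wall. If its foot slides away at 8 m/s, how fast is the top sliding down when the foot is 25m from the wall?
50√29/29 ≈ 9.285 m/s

x² + y² = 33²
2x·dx/dt + 2y·dy/dt = 0
dy/dt = -x/y · dx/dt = -25/(4√29) · 8 = -50√29/29 m/s
The top is descending at 50√29/29 ≈ 9.285 m/s.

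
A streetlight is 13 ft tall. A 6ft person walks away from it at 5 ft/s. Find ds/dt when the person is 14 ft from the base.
30/7 ft/s

By similar triangles: 13/(x+s) = 6/s
Solving: s = 6x/7
ds/dt = 6/7 · dx/dt = 6/7 · 5 = 30/7 ft/s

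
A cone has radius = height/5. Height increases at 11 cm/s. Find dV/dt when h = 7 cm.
539π/25 cm³/s

V = (1/3)π(h/5)²h = πh³/75
dV/dt = πh²/25 · 11
At h = 7: dV/dt = 539π/25 cm³/s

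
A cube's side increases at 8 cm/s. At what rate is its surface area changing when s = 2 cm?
192 cm²/s

A = 6s²
dA/dt = 12s · ds/dt = 12·2·8 = 192 cm²/s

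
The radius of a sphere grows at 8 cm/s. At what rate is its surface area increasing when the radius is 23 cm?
1472π cm²/s

S = 4πr²
dS/dt = dS/dr · dr/dt = 8πr · 8
At r = 23: dS/dt = 1472π cm²/s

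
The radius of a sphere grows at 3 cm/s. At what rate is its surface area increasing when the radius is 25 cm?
600π cm²/s

S = 4πr²
dS/dt = dS/dr · dr/dt = 8πr · 3
At r = 25: dS/dt = 600π cm²/s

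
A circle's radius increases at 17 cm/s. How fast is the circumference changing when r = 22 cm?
34π cm/s

C = 2πr
dC/dt = 2π · dr/dt = 2π · 17 = 34π cm/s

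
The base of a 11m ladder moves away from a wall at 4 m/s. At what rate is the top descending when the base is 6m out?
24√85/85 ≈ 2.603 m/s

x² + y² = 11²
2x·dx/dt + 2y·dy/dt = 0
dy/dt = -x/y · dx/dt = -6/√85 · 4 = -24√85/85 m/s
The top is descending at 24√85/85 ≈ 2.603 m/s.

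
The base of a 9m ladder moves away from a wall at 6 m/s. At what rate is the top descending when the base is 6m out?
12√5/5 ≈ 5.367 m/s

x² + y² = 9²
2x·dx/dt + 2y·dy/dt = 0
dy/dt = -x/y · dx/dt = -6/(3√5) · 6 = -12√5/5 m/s
The top is descending at 12√5/5 ≈ 5.367 m/s.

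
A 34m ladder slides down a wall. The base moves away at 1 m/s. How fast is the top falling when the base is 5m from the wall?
5√1131/1131 ≈ 0.1487 m/s

x² + y² = 34²
2x·dx/dt + 2y·dy/dt = 0
dy/dt = -x/y · dx/dt = -5/√1131 · 1 = -5√1131/1131 m/s
The top is descending at 5√1131/1131 ≈ 0.1487 m/s.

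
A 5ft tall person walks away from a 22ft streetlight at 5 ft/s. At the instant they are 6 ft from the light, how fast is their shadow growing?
25/17 ft/s

By similar triangles: 22/(x+s) = 5/s
Solving: s = 5x/17
ds/dt = 5/17 · dx/dt = 5/17 · 5 = 25/17 ft/s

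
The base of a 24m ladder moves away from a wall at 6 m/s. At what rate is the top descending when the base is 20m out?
30√11/11 ≈ 9.045 m/s

x² + y² = 24²
2x·dx/dt + 2y·dy/dt = 0
dy/dt = -x/y · dx/dt = -20/(4√11) · 6 = -30√11/11 m/s
The top is descending at 30√11/11 ≈ 9.045 m/s.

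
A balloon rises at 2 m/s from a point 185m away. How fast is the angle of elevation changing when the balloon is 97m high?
0.00848 rad/s

tan(θ) = y/185
sec²(θ) · dθ/dt = (1/185) · dy/dt
dθ/dt = cos²(θ)/185 · 2 = 185/(185² + 97²) · 2
dθ/dt = 0.00848 rad/s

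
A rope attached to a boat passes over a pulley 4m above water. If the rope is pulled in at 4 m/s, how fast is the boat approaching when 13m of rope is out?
52√17/51 ≈ 4.204 m/s

rope² = x² + 4²
x = √(13² - 4²) = 3√17
dx/dt = (rope/x) · d(rope)/dt = (13/(3√17)) · (-4) = -52√17/51 m/s
The boat approaches at 52√17/51 ≈ 4.204 m/s.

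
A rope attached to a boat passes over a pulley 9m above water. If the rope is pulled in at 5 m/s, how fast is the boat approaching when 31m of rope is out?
31√55/44 ≈ 5.225 m/s

rope² = x² + 9²
x = √(31² - 9²) = 4√55
dx/dt = (rope/x) · d(rope)/dt = (31/(4√55)) · (-5) = -31√55/44 m/s
The boat approaches at 31√55/44 ≈ 5.225 m/s.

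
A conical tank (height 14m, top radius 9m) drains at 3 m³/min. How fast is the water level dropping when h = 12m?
49/(972π) ≈ 0.01605 m/min

r/h = 9/14, so r = (9/14)h
V = (1/3)πr²h = (1/3)π((9/14)h)²h = (27/196)πh³
dV/dh = (81/196)πh²
dh/dt = (dV/dt)/(dV/dh) = -3/((81/196)π·12²) = -49/(972π) m/min
The level is dropping at 49/(972π) ≈ 0.01605 m/min.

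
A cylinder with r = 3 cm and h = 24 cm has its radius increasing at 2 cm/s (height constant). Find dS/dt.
120π cm²/s

S = 2πrh + 2πr² (lateral + bases)
dS/dt = (2πh + 4πr)·dr/dt = (2π·24 + 4π·3)·2
= 120π cm²/s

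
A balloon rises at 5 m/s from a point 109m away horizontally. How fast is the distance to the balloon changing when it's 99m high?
495√21682/21682 ≈ 3.362 m/s

z² = 109² + y²
z = √(109² + 99²) = √21682
dz/dt = y/z · dy/dt = 99/√21682 · 5 = 495√21682/21682 ≈ 3.362 m/s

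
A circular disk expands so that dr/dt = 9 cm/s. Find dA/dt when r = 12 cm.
216π cm²/s

A = πr²
dA/dt = 2πr · dr/dt = 2π(12)(9) = 216π cm²/s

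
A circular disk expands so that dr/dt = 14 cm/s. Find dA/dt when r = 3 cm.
84π cm²/s

A = πr²
dA/dt = 2πr · dr/dt = 2π(3)(14) = 84π cm²/s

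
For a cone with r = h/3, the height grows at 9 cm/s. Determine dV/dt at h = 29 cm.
841π cm³/s

V = (1/3)π(h/3)²h = πh³/27
dV/dt = πh²/9 · 9
At h = 29: dV/dt = 841π cm³/s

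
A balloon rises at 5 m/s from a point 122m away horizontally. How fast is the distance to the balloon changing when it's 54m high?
27√178/178 ≈ 2.024 m/s

z² = 122² + y²
z = √(122² + 54²) = 10√178
dz/dt = y/z · dy/dt = 54/(10√178) · 5 = 27√178/178 ≈ 2.024 m/s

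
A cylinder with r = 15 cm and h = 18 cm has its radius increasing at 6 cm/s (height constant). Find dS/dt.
576π cm²/s

S = 2πrh + 2πr² (lateral + bases)
dS/dt = (2πh + 4πr)·dr/dt = (2π·18 + 4π·15)·6
= 576π cm²/s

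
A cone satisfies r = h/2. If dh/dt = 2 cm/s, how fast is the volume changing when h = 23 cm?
529π/2 cm³/s

V = (1/3)π(h/2)²h = πh³/12
dV/dt = πh²/4 · 2
At h = 23: dV/dt = 529π/2 cm³/s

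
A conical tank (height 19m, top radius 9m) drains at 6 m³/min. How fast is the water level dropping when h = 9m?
722/(2187π) ≈ 0.1051 m/min

r/h = 9/19, so r = (9/19)h
V = (1/3)πr²h = (1/3)π((9/19)h)²h = (27/361)πh³
dV/dh = (81/361)πh²
dh/dt = (dV/dt)/(dV/dh) = -6/((81/361)π·9²) = -722/(2187π) m/min
The level is dropping at 722/(2187π) ≈ 0.1051 m/min.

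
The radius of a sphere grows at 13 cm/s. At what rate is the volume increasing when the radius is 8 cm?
3328π cm³/s

V = (4/3)πr³
dV/dt = dV/dr · dr/dt = 4πr² · 13
At r = 8: dV/dt = 3328π cm³/s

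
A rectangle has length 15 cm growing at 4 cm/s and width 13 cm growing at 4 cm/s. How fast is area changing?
112 cm²/s

A = lw
dA/dt = w·dl/dt + l·dw/dt = 13·4 + 15·4 = 112 cm²/s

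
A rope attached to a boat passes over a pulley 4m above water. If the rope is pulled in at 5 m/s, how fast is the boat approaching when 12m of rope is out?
15√2/4 ≈ 5.303 m/s

rope² = x² + 4²
x = √(12² - 4²) = 8√2
dx/dt = (rope/x) · d(rope)/dt = (12/(8√2)) · (-5) = -15√2/4 m/s
The boat approaches at 15√2/4 ≈ 5.303 m/s.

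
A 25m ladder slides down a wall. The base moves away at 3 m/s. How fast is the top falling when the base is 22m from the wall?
22√141/47 ≈ 5.558 m/s

x² + y² = 25²
2x·dx/dt + 2y·dy/dt = 0
dy/dt = -x/y · dx/dt = -22/√141 · 3 = -22√141/47 m/s
The top is descending at 22√141/47 ≈ 5.558 m/s.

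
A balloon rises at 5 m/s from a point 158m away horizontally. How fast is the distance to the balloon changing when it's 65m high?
325√101/1717 ≈ 1.902 m/s

z² = 158² + y²
z = √(158² + 65²) = 17√101
dz/dt = y/z · dy/dt = 65/(17√101) · 5 = 325√101/1717 ≈ 1.902 m/s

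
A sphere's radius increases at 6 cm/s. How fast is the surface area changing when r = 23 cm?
1104π cm²/s

S = 4πr²
dS/dt = dS/dr · dr/dt = 8πr · 6
At r = 23: dS/dt = 1104π cm²/s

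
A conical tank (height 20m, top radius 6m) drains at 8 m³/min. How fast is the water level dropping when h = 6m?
200/(81π) ≈ 0.786 m/min

r/h = 6/20, so r = (3/10)h
V = (1/3)πr²h = (1/3)π((3/10)h)²h = (3/100)πh³
dV/dh = (9/100)πh²
dh/dt = (dV/dt)/(dV/dh) = -8/((9/100)π·6²) = -200/(81π) m/min
The level is dropping at 200/(81π) ≈ 0.786 m/min.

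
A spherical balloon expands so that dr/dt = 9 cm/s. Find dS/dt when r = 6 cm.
432π cm²/s

S = 4πr²
dS/dt = dS/dr · dr/dt = 8πr · 9
At r = 6: dS/dt = 432π cm²/s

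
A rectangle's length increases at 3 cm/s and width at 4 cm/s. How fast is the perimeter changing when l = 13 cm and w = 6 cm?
14 cm/s

P = 2(l + w)
dP/dt = 2(dl/dt + dw/dt) = 2(3 + 4) = 14 cm/s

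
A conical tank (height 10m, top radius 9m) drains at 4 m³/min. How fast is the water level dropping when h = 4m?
25/(81π) ≈ 0.09824 m/min

r/h = 9/10, so r = (9/10)h
V = (1/3)πr²h = (1/3)π((9/10)h)²h = (27/100)πh³
dV/dh = (81/100)πh²
dh/dt = (dV/dt)/(dV/dh) = -4/((81/100)π·4²) = -25/(81π) m/min
The level is dropping at 25/(81π) ≈ 0.09824 m/min.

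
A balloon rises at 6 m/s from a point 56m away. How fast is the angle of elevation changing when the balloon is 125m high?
0.017909 rad/s

tan(θ) = y/56
sec²(θ) · dθ/dt = (1/56) · dy/dt
dθ/dt = cos²(θ)/56 · 6 = 56/(56² + 125²) · 6
dθ/dt = 0.017909 rad/s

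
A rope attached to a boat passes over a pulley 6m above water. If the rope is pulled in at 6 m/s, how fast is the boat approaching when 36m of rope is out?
36√35/35 ≈ 6.085 m/s

rope² = x² + 6²
x = √(36² - 6²) = 6√35
dx/dt = (rope/x) · d(rope)/dt = (36/(6√35)) · (-6) = -36√35/35 m/s
The boat approaches at 36√35/35 ≈ 6.085 m/s.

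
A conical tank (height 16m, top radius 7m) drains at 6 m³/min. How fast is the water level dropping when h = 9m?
512/(1323π) ≈ 0.1232 m/min

r/h = 7/16, so r = (7/16)h
V = (1/3)πr²h = (1/3)π((7/16)h)²h = (49/768)πh³
dV/dh = (49/256)πh²
dh/dt = (dV/dt)/(dV/dh) = -6/((49/256)π·9²) = -512/(1323π) m/min
The level is dropping at 512/(1323π) ≈ 0.1232 m/min.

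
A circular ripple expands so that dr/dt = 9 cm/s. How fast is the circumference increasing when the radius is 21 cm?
18π cm/s

C = 2πr
dC/dt = 2π · dr/dt = 2π · 9 = 18π cm/s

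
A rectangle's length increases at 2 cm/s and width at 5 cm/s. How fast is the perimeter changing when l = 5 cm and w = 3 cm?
14 cm/s

P = 2(l + w)
dP/dt = 2(dl/dt + dw/dt) = 2(2 + 5) = 14 cm/s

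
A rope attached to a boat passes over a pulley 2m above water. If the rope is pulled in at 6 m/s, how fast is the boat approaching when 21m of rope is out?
126√437/437 ≈ 6.027 m/s

rope² = x² + 2²
x = √(21² - 2²) = √437
dx/dt = (rope/x) · d(rope)/dt = (21/√437) · (-6) = -126√437/437 m/s
The boat approaches at 126√437/437 ≈ 6.027 m/s.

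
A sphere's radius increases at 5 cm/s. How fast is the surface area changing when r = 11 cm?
440π cm²/s

S = 4πr²
dS/dt = dS/dr · dr/dt = 8πr · 5
At r = 11: dS/dt = 440π cm²/s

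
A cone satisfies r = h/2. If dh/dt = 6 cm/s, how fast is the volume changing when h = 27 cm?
2187π/2 cm³/s

V = (1/3)π(h/2)²h = πh³/12
dV/dt = πh²/4 · 6
At h = 27: dV/dt = 2187π/2 cm³/s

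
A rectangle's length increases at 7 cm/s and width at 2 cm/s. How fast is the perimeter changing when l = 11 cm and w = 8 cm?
18 cm/s

P = 2(l + w)
dP/dt = 2(dl/dt + dw/dt) = 2(7 + 2) = 18 cm/s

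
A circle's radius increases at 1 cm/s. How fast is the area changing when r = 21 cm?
42π cm²/s

A = πr²
dA/dt = 2πr · dr/dt = 2π(21)(1) = 42π cm²/s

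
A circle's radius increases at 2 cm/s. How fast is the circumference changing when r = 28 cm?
4π cm/s

C = 2πr
dC/dt = 2π · dr/dt = 2π · 2 = 4π cm/s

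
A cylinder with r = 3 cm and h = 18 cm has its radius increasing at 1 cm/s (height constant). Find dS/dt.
48π cm²/s

S = 2πrh + 2πr² (lateral + bases)
dS/dt = (2πh + 4πr)·dr/dt = (2π·18 + 4π·3)·1
= 48π cm²/s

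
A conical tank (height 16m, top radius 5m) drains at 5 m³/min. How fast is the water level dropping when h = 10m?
64/(125π) ≈ 0.163 m/min

r/h = 5/16, so r = (5/16)h
V = (1/3)πr²h = (1/3)π((5/16)h)²h = (25/768)πh³
dV/dh = (25/256)πh²
dh/dt = (dV/dt)/(dV/dh) = -5/((25/256)π·10²) = -64/(125π) m/min
The level is dropping at 64/(125π) ≈ 0.163 m/min.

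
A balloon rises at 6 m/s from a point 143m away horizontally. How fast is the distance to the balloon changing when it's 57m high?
171√82/697 ≈ 2.222 m/s

z² = 143² + y²
z = √(143² + 57²) = 17√82
dz/dt = y/z · dy/dt = 57/(17√82) · 6 = 171√82/697 ≈ 2.222 m/s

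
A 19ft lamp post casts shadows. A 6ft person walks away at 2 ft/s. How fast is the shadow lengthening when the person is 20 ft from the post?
12/13 ft/s

By similar triangles: 19/(x+s) = 6/s
Solving: s = 6x/13
ds/dt = 6/13 · dx/dt = 6/13 · 2 = 12/13 ft/s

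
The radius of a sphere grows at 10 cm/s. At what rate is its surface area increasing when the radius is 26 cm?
2080π cm²/s

S = 4πr²
dS/dt = dS/dr · dr/dt = 8πr · 10
At r = 26: dS/dt = 2080π cm²/s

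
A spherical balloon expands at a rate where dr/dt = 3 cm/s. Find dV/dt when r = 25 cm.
7500π cm³/s

V = (4/3)πr³
dV/dt = dV/dr · dr/dt = 4πr² · 3
At r = 25: dV/dt = 7500π cm³/s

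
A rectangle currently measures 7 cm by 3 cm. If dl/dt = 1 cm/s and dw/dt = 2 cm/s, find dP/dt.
6 cm/s

P = 2(l + w)
dP/dt = 2(dl/dt + dw/dt) = 2(1 + 2) = 6 cm/s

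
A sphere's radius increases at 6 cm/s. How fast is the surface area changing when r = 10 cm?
480π cm²/s

S = 4πr²
dS/dt = dS/dr · dr/dt = 8πr · 6
At r = 10: dS/dt = 480π cm²/s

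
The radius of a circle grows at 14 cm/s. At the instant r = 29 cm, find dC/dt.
28π cm/s

C = 2πr
dC/dt = 2π · dr/dt = 2π · 14 = 28π cm/s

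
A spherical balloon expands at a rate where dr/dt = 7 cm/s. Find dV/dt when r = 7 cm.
1372π cm³/s

V = (4/3)πr³
dV/dt = dV/dr · dr/dt = 4πr² · 7
At r = 7: dV/dt = 1372π cm³/s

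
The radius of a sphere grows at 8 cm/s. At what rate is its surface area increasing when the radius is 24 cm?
1536π cm²/s

S = 4πr²
dS/dt = dS/dr · dr/dt = 8πr · 8
At r = 24: dS/dt = 1536π cm²/s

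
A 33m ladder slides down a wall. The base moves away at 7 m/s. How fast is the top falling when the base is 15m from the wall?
35√6/24 ≈ 3.572 m/s

x² + y² = 33²
2x·dx/dt + 2y·dy/dt = 0
dy/dt = -x/y · dx/dt = -15/(12√6) · 7 = -35√6/24 m/s
The top is descending at 35√6/24 ≈ 3.572 m/s.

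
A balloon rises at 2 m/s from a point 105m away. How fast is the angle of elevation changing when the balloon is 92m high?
0.010775 rad/s

tan(θ) = y/105
sec²(θ) · dθ/dt = (1/105) · dy/dt
dθ/dt = cos²(θ)/105 · 2 = 105/(105² + 92²) · 2
dθ/dt = 0.010775 rad/s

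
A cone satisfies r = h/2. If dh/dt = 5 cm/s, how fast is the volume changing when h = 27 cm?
3645π/4 cm³/s

V = (1/3)π(h/2)²h = πh³/12
dV/dt = πh²/4 · 5
At h = 27: dV/dt = 3645π/4 cm³/s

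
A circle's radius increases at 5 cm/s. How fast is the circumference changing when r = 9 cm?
10π cm/s

C = 2πr
dC/dt = 2π · dr/dt = 2π · 5 = 10π cm/s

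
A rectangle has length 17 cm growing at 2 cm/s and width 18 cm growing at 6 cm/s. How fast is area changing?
138 cm²/s

A = lw
dA/dt = w·dl/dt + l·dw/dt = 18·2 + 17·6 = 138 cm²/s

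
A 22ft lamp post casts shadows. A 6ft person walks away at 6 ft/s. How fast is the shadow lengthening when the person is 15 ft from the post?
9/4 ft/s

By similar triangles: 22/(x+s) = 6/s
Solving: s = 6x/16
ds/dt = 6/16 · dx/dt = 3/8 · 6 = 9/4 ft/s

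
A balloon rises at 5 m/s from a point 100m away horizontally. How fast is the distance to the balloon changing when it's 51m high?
255√12601/12601 ≈ 2.272 m/s

z² = 100² + y²
z = √(100² + 51²) = √12601
dz/dt = y/z · dy/dt = 51/√12601 · 5 = 255√12601/12601 ≈ 2.272 m/s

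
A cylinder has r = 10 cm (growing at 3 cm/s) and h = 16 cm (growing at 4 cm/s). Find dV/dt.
1360π cm³/s

V = πr²h
dV/dt = 2πrh·dr/dt + πr²·dh/dt
= 2π(10)(16)(3) + π(10)²(4)
= 1360π cm³/s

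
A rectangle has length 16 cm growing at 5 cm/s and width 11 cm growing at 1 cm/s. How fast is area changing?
71 cm²/s

A = lw
dA/dt = w·dl/dt + l·dw/dt = 11·5 + 16·1 = 71 cm²/s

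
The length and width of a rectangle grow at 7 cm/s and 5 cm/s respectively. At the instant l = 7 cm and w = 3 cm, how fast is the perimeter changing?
24 cm/s

P = 2(l + w)
dP/dt = 2(dl/dt + dw/dt) = 2(7 + 5) = 24 cm/s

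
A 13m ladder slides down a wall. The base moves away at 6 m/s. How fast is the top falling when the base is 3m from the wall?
9√10/20 ≈ 1.423 m/s

x² + y² = 13²
2x·dx/dt + 2y·dy/dt = 0
dy/dt = -x/y · dx/dt = -3/(4√10) · 6 = -9√10/20 m/s
The top is descending at 9√10/20 ≈ 1.423 m/s.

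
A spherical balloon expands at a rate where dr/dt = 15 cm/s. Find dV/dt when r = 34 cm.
69360π cm³/s

V = (4/3)πr³
dV/dt = dV/dr · dr/dt = 4πr² · 15
At r = 34: dV/dt = 69360π cm³/s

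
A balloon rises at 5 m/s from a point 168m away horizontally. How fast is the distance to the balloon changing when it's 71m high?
71√33265/6653 ≈ 1.946 m/s

z² = 168² + y²
z = √(168² + 71²) = √33265
dz/dt = y/z · dy/dt = 71/√33265 · 5 = 71√33265/6653 ≈ 1.946 m/s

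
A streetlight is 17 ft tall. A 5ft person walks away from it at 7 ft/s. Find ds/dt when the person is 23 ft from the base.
35/12 ft/s

By similar triangles: 17/(x+s) = 5/s
Solving: s = 5x/12
ds/dt = 5/12 · dx/dt = 5/12 · 7 = 35/12 ft/s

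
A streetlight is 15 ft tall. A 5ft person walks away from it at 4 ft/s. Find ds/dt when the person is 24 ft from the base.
2 ft/s

By similar triangles: 15/(x+s) = 5/s
Solving: s = 5x/10
ds/dt = 5/10 · dx/dt = 1/2 · 4 = 2 ft/s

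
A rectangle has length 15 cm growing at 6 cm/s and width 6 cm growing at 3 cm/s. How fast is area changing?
81 cm²/s

A = lw
dA/dt = w·dl/dt + l·dw/dt = 6·6 + 15·3 = 81 cm²/s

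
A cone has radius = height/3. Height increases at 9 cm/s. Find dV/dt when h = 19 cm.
361π cm³/s

V = (1/3)π(h/3)²h = πh³/27
dV/dt = πh²/9 · 9
At h = 19: dV/dt = 361π cm³/s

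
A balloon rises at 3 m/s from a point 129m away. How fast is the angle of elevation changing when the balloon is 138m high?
0.010845 rad/s

tan(θ) = y/129
sec²(θ) · dθ/dt = (1/129) · dy/dt
dθ/dt = cos²(θ)/129 · 3 = 129/(129² + 138²) · 3
dθ/dt = 0.010845 rad/s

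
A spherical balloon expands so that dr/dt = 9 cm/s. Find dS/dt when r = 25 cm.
1800π cm²/s

S = 4πr²
dS/dt = dS/dr · dr/dt = 8πr · 9
At r = 25: dS/dt = 1800π cm²/s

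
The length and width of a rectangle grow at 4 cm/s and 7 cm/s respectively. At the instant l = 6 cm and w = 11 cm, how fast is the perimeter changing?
22 cm/s

P = 2(l + w)
dP/dt = 2(dl/dt + dw/dt) = 2(4 + 7) = 22 cm/s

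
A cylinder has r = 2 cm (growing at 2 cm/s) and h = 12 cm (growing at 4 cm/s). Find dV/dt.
112π cm³/s

V = πr²h
dV/dt = 2πrh·dr/dt + πr²·dh/dt
= 2π(2)(12)(2) + π(2)²(4)
= 112π cm³/s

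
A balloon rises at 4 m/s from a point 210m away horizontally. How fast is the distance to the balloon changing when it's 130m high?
26√610/305 ≈ 2.105 m/s

z² = 210² + y²
z = √(210² + 130²) = 10√610
dz/dt = y/z · dy/dt = 130/(10√610) · 4 = 26√610/305 ≈ 2.105 m/s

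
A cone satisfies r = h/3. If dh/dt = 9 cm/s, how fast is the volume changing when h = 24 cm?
576π cm³/s

V = (1/3)π(h/3)²h = πh³/27
dV/dt = πh²/9 · 9
At h = 24: dV/dt = 576π cm³/s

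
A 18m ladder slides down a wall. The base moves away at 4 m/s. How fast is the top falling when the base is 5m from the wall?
20√299/299 ≈ 1.157 m/s

x² + y² = 18²
2x·dx/dt + 2y·dy/dt = 0
dy/dt = -x/y · dx/dt = -5/√299 · 4 = -20√299/299 m/s
The top is descending at 20√299/299 ≈ 1.157 m/s.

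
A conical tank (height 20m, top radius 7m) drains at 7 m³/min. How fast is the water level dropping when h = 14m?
100/(343π) ≈ 0.0928 m/min

r/h = 7/20, so r = (7/20)h
V = (1/3)πr²h = (1/3)π((7/20)h)²h = (49/1200)πh³
dV/dh = (49/400)πh²
dh/dt = (dV/dt)/(dV/dh) = -7/((49/400)π·14²) = -100/(343π) m/min
The level is dropping at 100/(343π) ≈ 0.0928 m/min.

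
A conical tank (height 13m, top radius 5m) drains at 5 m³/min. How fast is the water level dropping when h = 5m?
169/(125π) ≈ 0.4304 m/min

r/h = 5/13, so r = (5/13)h
V = (1/3)πr²h = (1/3)π((5/13)h)²h = (25/507)πh³
dV/dh = (25/169)πh²
dh/dt = (dV/dt)/(dV/dh) = -5/((25/169)π·5²) = -169/(125π) m/min
The level is dropping at 169/(125π) ≈ 0.4304 m/min.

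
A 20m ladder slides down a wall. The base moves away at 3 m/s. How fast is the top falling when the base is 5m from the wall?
√15/5 ≈ 0.7746 m/s

x² + y² = 20²
2x·dx/dt + 2y·dy/dt = 0
dy/dt = -x/y · dx/dt = -5/(5√15) · 3 = -√15/5 m/s
The top is descending at √15/5 ≈ 0.7746 m/s.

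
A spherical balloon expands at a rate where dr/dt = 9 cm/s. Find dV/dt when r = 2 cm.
144π cm³/s

V = (4/3)πr³
dV/dt = dV/dr · dr/dt = 4πr² · 9
At r = 2: dV/dt = 144π cm³/s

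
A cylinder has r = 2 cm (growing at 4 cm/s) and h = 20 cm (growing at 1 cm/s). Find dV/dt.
324π cm³/s

V = πr²h
dV/dt = 2πrh·dr/dt + πr²·dh/dt
= 2π(2)(20)(4) + π(2)²(1)
= 324π cm³/s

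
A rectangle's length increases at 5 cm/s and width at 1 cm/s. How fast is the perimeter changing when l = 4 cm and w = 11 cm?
12 cm/s

P = 2(l + w)
dP/dt = 2(dl/dt + dw/dt) = 2(5 + 1) = 12 cm/s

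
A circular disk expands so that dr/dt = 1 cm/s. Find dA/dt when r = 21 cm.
42π cm²/s

A = πr²
dA/dt = 2πr · dr/dt = 2π(21)(1) = 42π cm²/s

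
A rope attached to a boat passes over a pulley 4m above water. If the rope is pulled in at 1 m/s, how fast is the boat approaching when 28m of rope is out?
7√3/12 ≈ 1.01 m/s

rope² = x² + 4²
x = √(28² - 4²) = 16√3
dx/dt = (rope/x) · d(rope)/dt = (28/(16√3)) · (-1) = -7√3/12 m/s
The boat approaches at 7√3/12 ≈ 1.01 m/s.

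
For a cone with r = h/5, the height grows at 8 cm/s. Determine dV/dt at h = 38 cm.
11552π/25 cm³/s

V = (1/3)π(h/5)²h = πh³/75
dV/dt = πh²/25 · 8
At h = 38: dV/dt = 11552π/25 cm³/s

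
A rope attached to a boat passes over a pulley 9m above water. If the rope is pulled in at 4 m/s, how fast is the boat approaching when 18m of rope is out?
8√3/3 ≈ 4.619 m/s

rope² = x² + 9²
x = √(18² - 9²) = 9√3
dx/dt = (rope/x) · d(rope)/dt = (18/(9√3)) · (-4) = -8√3/3 m/s
The boat approaches at 8√3/3 ≈ 4.619 m/s.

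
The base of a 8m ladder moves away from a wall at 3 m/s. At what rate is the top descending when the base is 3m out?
9√55/55 ≈ 1.214 m/s

x² + y² = 8²
2x·dx/dt + 2y·dy/dt = 0
dy/dt = -x/y · dx/dt = -3/√55 · 3 = -9√55/55 m/s
The top is descending at 9√55/55 ≈ 1.214 m/s.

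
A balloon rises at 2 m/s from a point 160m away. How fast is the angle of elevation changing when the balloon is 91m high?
0.009445 rad/s

tan(θ) = y/160
sec²(θ) · dθ/dt = (1/160) · dy/dt
dθ/dt = cos²(θ)/160 · 2 = 160/(160² + 91²) · 2
dθ/dt = 0.009445 rad/s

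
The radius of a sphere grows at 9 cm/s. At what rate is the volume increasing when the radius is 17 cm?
10404π cm³/s

V = (4/3)πr³
dV/dt = dV/dr · dr/dt = 4πr² · 9
At r = 17: dV/dt = 10404π cm³/s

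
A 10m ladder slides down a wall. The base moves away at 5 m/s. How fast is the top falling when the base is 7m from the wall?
35√51/51 ≈ 4.901 m/s

x² + y² = 10²
2x·dx/dt + 2y·dy/dt = 0
dy/dt = -x/y · dx/dt = -7/√51 · 5 = -35√51/51 m/s
The top is descending at 35√51/51 ≈ 4.901 m/s.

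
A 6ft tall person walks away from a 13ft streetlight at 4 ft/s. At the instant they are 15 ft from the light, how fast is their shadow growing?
24/7 ft/s

By similar triangles: 13/(x+s) = 6/s
Solving: s = 6x/7
ds/dt = 6/7 · dx/dt = 6/7 · 4 = 24/7 ft/s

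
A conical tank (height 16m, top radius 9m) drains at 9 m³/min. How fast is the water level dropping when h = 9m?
256/(729π) ≈ 0.1118 m/min

r/h = 9/16, so r = (9/16)h
V = (1/3)πr²h = (1/3)π((9/16)h)²h = (27/256)πh³
dV/dh = (81/256)πh²
dh/dt = (dV/dt)/(dV/dh) = -9/((81/256)π·9²) = -256/(729π) m/min
The level is dropping at 256/(729π) ≈ 0.1118 m/min.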